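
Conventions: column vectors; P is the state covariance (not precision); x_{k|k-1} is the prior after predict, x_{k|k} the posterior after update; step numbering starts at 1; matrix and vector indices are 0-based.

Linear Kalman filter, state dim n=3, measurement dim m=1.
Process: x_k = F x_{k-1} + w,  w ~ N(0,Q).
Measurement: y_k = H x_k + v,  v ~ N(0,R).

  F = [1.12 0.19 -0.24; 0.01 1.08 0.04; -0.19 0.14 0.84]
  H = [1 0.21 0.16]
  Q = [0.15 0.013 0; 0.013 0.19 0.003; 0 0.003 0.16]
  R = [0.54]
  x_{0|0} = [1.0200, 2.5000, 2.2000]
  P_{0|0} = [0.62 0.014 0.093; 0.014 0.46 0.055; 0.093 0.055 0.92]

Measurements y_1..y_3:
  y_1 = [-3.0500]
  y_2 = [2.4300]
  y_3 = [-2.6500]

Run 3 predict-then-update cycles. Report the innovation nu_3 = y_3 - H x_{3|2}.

step 1: x^-=[1.0894, 2.7982, 2.0042]  P^-=[0.9483 0.1126 -0.2048; 0.1126 0.7332 0.1497; -0.2048 0.1497 0.8231]  S=[1.5335]  K=[0.6124; 0.1894; -0.0272]  nu=[-5.0477]  x^+=[-2.0019, 1.8420, 2.1414]  P^+=[0.3731 -0.0653 -0.1793; -0.0653 0.6782 0.1576; -0.1793 0.1576 0.8219]
step 2: x^-=[-2.4061, 2.0550, 2.4370]  P^-=[0.7441 0.0220 -0.3919; 0.0220 0.9944 0.2895; -0.3919 0.2895 0.8645]  S=[1.2533]  K=[0.5473; 0.2212; -0.1538]  nu=[4.0147]  x^+=[-0.2088, 2.9429, 1.8194]  P^+=[0.3686 -0.1297 -0.2864; -0.1297 0.9331 0.3321; -0.2864 0.3321 0.8348]
step 3: x^-=[-0.1114, 3.2490, 1.9800]  P^-=[0.7626 -0.0522 -0.4782; -0.0522 1.3054 0.5008; -0.4782 0.5008 0.9571]  S=[1.2434]  K=[0.5430; 0.2429; -0.1769]  nu=[-3.5377]  x^+=[-2.0323, 2.3896, 2.6057]  P^+=[0.3960 -0.2162 -0.3588; -0.2162 1.2321 0.5542; -0.3588 0.5542 0.9182]

innov = [-3.5377]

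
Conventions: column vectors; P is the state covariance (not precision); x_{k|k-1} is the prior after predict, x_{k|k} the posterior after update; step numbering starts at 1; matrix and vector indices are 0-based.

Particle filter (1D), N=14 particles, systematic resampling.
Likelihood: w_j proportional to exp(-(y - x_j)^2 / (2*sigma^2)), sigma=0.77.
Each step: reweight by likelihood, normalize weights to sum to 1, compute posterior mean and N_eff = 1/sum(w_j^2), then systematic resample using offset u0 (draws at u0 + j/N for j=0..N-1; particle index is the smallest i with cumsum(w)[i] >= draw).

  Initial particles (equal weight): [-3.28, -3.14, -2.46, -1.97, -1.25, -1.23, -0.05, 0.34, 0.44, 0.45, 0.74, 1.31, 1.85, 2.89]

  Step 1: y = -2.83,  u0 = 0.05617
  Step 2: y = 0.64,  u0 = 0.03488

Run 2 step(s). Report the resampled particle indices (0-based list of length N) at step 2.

step 1: w=[0.2457, 0.2687, 0.2597, 0.1562, 0.0355, 0.0336, 0.0004, 0.0001, 0.0000, 0.0000, 0.0000, 0.0000, 0.0000, 0.0000]  mean=-2.6819  Neff=4.4092  idx=[0, 0, 0, 1, 1, 1, 1, 2, 2, 2, 2, 3, 3, 5]
step 2: w=[0.0000, 0.0000, 0.0000, 0.0001, 0.0001, 0.0001, 0.0001, 0.0050, 0.0050, 0.0050, 0.0050, 0.0533, 0.0533, 0.8728]  mean=-1.3346  Neff=1.3030  idx=[11, 12, 13, 13, 13, 13, 13, 13, 13, 13, 13, 13, 13, 13]

resampled_idx = [11, 12, 13, 13, 13, 13, 13, 13, 13, 13, 13, 13, 13, 13]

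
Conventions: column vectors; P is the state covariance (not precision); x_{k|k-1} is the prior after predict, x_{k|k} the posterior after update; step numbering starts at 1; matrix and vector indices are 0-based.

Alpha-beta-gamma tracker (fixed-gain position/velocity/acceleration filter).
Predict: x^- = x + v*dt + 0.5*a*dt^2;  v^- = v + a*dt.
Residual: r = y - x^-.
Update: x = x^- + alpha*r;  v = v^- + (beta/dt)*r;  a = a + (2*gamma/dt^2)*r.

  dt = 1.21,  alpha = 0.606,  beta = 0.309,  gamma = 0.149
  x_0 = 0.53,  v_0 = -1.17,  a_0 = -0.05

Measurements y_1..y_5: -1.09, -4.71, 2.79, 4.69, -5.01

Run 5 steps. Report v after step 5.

step 1: x_pred=-0.9223  r=-0.1677  x^+=-1.0239  v^+=-1.2733  a^+=-0.0841
step 2: x_pred=-2.6262  r=-2.0838  x^+=-3.8890  v^+=-1.9073  a^+=-0.5083
step 3: x_pred=-6.5689  r=9.3589  x^+=-0.8974  v^+=-0.1323  a^+=1.3966
step 4: x_pred=-0.0350  r=4.7250  x^+=2.8283  v^+=2.7643  a^+=2.3583
step 5: x_pred=7.8996  r=-12.9096  x^+=0.0764  v^+=2.3212  a^+=-0.2692

v_post = 2.3212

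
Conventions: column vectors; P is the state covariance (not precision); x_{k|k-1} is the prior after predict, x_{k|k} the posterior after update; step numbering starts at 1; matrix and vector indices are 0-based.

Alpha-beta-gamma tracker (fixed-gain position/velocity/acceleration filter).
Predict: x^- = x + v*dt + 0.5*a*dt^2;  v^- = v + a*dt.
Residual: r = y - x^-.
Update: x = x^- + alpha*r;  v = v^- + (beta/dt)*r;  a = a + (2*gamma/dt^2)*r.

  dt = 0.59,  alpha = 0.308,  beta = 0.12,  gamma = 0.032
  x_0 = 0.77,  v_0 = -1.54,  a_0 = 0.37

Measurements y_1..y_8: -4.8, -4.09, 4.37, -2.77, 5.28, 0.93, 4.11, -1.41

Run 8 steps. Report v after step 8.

step 1: x_pred=-0.0742  r=-4.7258  x^+=-1.5297  v^+=-2.2829  a^+=-0.4989
step 2: x_pred=-2.9635  r=-1.1265  x^+=-3.3104  v^+=-2.8063  a^+=-0.7060
step 3: x_pred=-5.0891  r=9.4591  x^+=-2.1757  v^+=-1.2990  a^+=1.0331
step 4: x_pred=-2.7623  r=-0.0077  x^+=-2.7646  v^+=-0.6910  a^+=1.0317
step 5: x_pred=-2.9928  r=8.2728  x^+=-0.4448  v^+=1.6003  a^+=2.5527
step 6: x_pred=0.9437  r=-0.0137  x^+=0.9395  v^+=3.1036  a^+=2.5502
step 7: x_pred=3.2144  r=0.8956  x^+=3.4903  v^+=4.7903  a^+=2.7148
step 8: x_pred=6.7891  r=-8.1991  x^+=4.2638  v^+=4.7245  a^+=1.2074

v_post = 4.7245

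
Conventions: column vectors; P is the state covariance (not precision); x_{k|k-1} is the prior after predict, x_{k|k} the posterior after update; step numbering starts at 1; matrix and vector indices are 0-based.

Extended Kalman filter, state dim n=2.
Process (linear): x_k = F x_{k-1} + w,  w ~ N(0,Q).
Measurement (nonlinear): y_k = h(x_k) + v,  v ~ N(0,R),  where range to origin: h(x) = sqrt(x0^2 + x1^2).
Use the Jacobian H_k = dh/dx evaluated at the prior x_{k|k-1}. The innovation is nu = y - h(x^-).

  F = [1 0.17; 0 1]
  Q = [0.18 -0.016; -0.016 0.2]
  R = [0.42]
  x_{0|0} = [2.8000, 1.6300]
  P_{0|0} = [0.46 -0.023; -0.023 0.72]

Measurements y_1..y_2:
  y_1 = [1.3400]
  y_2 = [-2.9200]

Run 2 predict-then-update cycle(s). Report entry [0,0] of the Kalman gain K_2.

K[0,0] = 0.4755

step 1: x^-=[3.0771, 1.6300]  P^-=[0.6530 0.0834; 0.0834 0.9200]  H_jac=[0.8837 0.4681]  S=[1.2005]  K=[0.5132; 0.4201]  nu=[-2.1422]  x^+=[1.9778, 0.7300]  P^+=[0.3368 -0.1754; -0.1754 0.7081]
step 2: x^-=[2.1019, 0.7300]  P^-=[0.4777 -0.0710; -0.0710 0.9081]  H_jac=[0.9446 0.3281]  S=[0.9000]  K=[0.4755; 0.2565]  nu=[-5.1451]  x^+=[-0.3444, -0.5897]  P^+=[0.2742 -0.1808; -0.1808 0.8489]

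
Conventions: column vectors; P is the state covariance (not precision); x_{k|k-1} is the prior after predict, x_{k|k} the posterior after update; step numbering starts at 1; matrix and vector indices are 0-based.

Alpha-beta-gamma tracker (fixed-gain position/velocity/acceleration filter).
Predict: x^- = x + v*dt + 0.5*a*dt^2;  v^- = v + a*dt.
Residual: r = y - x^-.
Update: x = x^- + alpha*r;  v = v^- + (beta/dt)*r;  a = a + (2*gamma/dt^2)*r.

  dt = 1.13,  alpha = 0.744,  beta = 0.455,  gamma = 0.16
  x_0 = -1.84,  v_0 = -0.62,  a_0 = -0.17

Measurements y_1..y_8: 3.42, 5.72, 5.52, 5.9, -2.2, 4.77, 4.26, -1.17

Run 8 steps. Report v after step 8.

step 1: x_pred=-2.6491  r=6.0691  x^+=1.8663  v^+=1.6317  a^+=1.3510
step 2: x_pred=4.5726  r=1.1474  x^+=5.4263  v^+=3.6203  a^+=1.6385
step 3: x_pred=10.5633  r=-5.0433  x^+=6.8111  v^+=3.4411  a^+=0.3746
step 4: x_pred=10.9387  r=-5.0387  x^+=7.1899  v^+=1.8356  a^+=-0.8881
step 5: x_pred=8.6971  r=-10.8971  x^+=0.5897  v^+=-3.5557  a^+=-3.6190
step 6: x_pred=-5.7389  r=10.5089  x^+=2.0797  v^+=-3.4137  a^+=-0.9854
step 7: x_pred=-2.4069  r=6.6669  x^+=2.5533  v^+=-1.8428  a^+=0.6854
step 8: x_pred=0.9085  r=-2.0785  x^+=-0.6379  v^+=-1.9052  a^+=0.1645

v_post = -1.9052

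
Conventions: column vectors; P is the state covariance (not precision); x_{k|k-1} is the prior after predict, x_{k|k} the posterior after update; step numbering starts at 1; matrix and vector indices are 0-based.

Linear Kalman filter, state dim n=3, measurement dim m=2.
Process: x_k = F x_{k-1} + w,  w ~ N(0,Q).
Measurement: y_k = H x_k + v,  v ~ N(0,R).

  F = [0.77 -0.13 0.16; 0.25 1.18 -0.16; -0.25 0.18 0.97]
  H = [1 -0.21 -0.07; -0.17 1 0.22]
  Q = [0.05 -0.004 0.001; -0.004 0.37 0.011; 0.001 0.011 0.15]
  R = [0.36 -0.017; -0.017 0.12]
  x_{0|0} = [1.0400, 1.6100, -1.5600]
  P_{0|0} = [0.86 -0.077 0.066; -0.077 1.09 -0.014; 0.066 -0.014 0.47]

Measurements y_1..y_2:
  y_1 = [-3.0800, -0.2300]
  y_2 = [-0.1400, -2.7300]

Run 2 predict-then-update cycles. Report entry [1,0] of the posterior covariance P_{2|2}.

step 1: x^-=[0.3419, 2.4094, -1.4834]  P^-=[0.6226 -0.0936 -0.0823; -0.0936 1.9081 0.1381; -0.0823 0.1381 0.6513]  S=[1.1248 -0.6656; -0.6656 2.1763]  K=[0.6312 0.0931; 0.1018 0.9291; -0.0722 0.1136]  nu=[-3.0198, -2.2549]  x^+=[-1.7741, 0.0068, -1.5216]  P^+=[0.2338 0.0426 -0.0108; 0.0426 0.1435 -0.1204; -0.0108 -0.1204 0.6064]
step 2: x^-=[-1.6104, -0.1920, -1.0312]  P^-=[0.2004 0.0164 0.0581; 0.0164 0.6714 -0.2153; 0.0581 -0.2153 0.6992]  S=[0.5721 -0.1473; -0.1473 0.7263]  K=[0.3540 0.0651; 0.0304 0.8614; 0.0736 -0.0832]  nu=[1.3579, -2.5849]  x^+=[-1.2980, -2.3774, -0.7160]  P^+=[0.1325 0.0147 0.0435; 0.0147 0.1396 -0.1555; 0.0435 -0.1555 0.6893]

P_post[1,0] = 0.0147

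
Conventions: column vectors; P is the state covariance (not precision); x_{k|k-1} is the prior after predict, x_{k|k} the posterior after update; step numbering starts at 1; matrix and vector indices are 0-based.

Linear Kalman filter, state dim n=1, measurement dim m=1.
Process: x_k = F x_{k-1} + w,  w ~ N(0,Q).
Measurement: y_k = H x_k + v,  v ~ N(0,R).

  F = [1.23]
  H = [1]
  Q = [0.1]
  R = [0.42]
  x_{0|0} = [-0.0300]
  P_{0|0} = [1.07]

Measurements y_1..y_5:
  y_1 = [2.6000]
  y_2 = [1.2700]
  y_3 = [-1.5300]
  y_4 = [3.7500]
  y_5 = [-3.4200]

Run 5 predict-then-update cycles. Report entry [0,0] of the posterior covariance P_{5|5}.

P_post[0,0] = 0.2111

step 1: x^-=[-0.0369]  P^-=[1.7188]  S=[2.1388]  K=[0.8036]  nu=[2.6369]  x^+=[2.0822]  P^+=[0.3375]
step 2: x^-=[2.5611]  P^-=[0.6106]  S=[1.0306]  K=[0.5925]  nu=[-1.2911]  x^+=[1.7961]  P^+=[0.2488]
step 3: x^-=[2.2092]  P^-=[0.4765]  S=[0.8965]  K=[0.5315]  nu=[-3.7392]  x^+=[0.2218]  P^+=[0.2232]
step 4: x^-=[0.2729]  P^-=[0.4377]  S=[0.8577]  K=[0.5103]  nu=[3.4771]  x^+=[2.0474]  P^+=[0.2143]
step 5: x^-=[2.5183]  P^-=[0.4243]  S=[0.8443]  K=[0.5025]  nu=[-5.9383]  x^+=[-0.4659]  P^+=[0.2111]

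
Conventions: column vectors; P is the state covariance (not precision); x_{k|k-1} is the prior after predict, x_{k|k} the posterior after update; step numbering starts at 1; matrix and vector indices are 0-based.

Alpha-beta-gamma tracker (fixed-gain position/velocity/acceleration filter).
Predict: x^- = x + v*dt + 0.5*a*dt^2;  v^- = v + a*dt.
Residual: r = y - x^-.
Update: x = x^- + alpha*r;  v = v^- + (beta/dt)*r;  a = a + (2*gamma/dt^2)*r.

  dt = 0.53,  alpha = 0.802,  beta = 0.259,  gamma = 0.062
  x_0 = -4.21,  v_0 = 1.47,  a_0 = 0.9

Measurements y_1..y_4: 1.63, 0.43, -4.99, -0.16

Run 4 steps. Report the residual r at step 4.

resid = 2.7433

step 1: x_pred=-3.3045  r=4.9345  x^+=0.6530  v^+=4.3584  a^+=3.0783
step 2: x_pred=3.3953  r=-2.9653  x^+=1.0171  v^+=4.5408  a^+=1.7693
step 3: x_pred=3.6722  r=-8.6622  x^+=-3.2749  v^+=1.2455  a^+=-2.0546
step 4: x_pred=-2.9033  r=2.7433  x^+=-0.7032  v^+=1.4972  a^+=-0.8435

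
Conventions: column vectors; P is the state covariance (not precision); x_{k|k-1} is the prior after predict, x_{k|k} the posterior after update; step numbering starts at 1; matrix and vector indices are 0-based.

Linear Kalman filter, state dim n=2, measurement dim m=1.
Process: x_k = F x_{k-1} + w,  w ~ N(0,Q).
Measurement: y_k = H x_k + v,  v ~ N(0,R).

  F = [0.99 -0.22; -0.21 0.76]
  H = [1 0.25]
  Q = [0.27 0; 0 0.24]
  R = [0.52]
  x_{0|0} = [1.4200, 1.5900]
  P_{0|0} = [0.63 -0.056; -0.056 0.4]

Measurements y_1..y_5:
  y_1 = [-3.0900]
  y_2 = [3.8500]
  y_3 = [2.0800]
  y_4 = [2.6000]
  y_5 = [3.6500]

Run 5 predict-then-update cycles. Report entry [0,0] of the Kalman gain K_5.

K[0,0] = 0.5919

step 1: x^-=[1.0560, 0.9102]  P^-=[0.9312 -0.2426; -0.2426 0.5167]  S=[1.3622]  K=[0.6391; -0.0832]  nu=[-4.3735]  x^+=[-1.7391, 1.2743]  P^+=[0.3748 -0.1701; -0.1701 0.5073]
step 2: x^-=[-2.0020, 1.3337]  P^-=[0.7360 -0.2986; -0.2986 0.6038]  S=[1.1445]  K=[0.5779; -0.1290]  nu=[5.5186]  x^+=[1.1872, 0.6218]  P^+=[0.3538 -0.2133; -0.2133 0.5848]
step 3: x^-=[1.0385, 0.2233]  P^-=[0.7380 -0.3417; -0.3417 0.6614]  S=[1.1285]  K=[0.5783; -0.1562]  nu=[0.9857]  x^+=[1.6085, 0.0693]  P^+=[0.3606 -0.2397; -0.2397 0.6339]
step 4: x^-=[1.5772, -0.2851]  P^-=[0.7585 -0.3724; -0.3724 0.6986]  S=[1.1360]  K=[0.5858; -0.1741]  nu=[1.0941]  x^+=[2.2181, -0.4756]  P^+=[0.3687 -0.2566; -0.2566 0.6641]
step 5: x^-=[2.3005, -0.8273]  P^-=[0.7753 -0.3926; -0.3926 0.7218]  S=[1.1441]  K=[0.5919; -0.1854]  nu=[1.5563]  x^+=[3.2216, -1.1158]  P^+=[0.3745 -0.2670; -0.2670 0.6824]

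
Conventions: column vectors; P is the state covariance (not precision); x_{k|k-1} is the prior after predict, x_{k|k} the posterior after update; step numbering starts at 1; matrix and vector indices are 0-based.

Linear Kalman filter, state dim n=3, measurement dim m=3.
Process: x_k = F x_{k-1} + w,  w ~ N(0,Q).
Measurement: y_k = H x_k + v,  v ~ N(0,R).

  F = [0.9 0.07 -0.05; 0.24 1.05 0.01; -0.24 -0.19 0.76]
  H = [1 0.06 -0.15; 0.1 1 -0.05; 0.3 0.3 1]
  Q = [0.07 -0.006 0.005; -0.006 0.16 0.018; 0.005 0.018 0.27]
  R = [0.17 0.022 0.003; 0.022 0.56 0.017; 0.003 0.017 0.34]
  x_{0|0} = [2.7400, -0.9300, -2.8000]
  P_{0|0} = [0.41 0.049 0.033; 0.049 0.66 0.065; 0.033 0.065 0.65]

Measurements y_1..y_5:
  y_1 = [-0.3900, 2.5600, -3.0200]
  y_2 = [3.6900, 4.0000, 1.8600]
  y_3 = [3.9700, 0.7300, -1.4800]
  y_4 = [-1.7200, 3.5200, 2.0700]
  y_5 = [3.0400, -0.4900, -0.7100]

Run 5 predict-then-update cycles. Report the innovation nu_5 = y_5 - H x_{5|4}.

innov = [1.9391, -3.6568, -1.0070]

step 1: x^-=[2.5409, -0.3469, -2.6089]  P^-=[0.4097 0.1744 -0.0992; 0.1744 0.9376 -0.0892; -0.0992 -0.0892 0.6665]  S=[0.6504 0.3198 0.0022; 0.3198 1.5481 0.2384; 0.0022 0.2384 1.0461]  K=[0.6725 -0.0078 0.0731; 0.0865 0.5865 0.0997; -0.2539 -0.1275 0.6127]  nu=[-3.3014, 2.5224, -1.0693]  x^+=[0.2227, 0.7403, -2.7476]  P^+=[0.1133 -0.0000 -0.0072; -0.0000 0.3293 -0.0547; -0.0072 -0.0547 0.2240]
step 2: x^-=[0.3896, 0.8033, -2.2823]  P^-=[0.1650 0.0454 -0.0408; 0.0454 0.5284 -0.0973; -0.0408 -0.0973 0.4362]  S=[0.3661 0.1367 -0.0294; 0.1367 1.1104 0.0743; -0.0294 0.0743 0.7639]  K=[0.4804 -0.0048 0.0481; 0.0790 0.4709 0.0552; -0.2201 -0.1187 0.5198]  nu=[2.9099, 3.0436, 3.7844]  x^+=[1.9551, 2.6755, -1.3165]  P^+=[0.0807 0.0003 -0.0066; 0.0003 0.2638 -0.0522; -0.0066 -0.0522 0.1917]
step 3: x^-=[2.0127, 3.2653, -1.9781]  P^-=[0.1381 0.0337 -0.0311; 0.0337 0.4545 -0.0807; -0.0311 -0.0807 0.4124]  S=[0.3339 0.1145 -0.0294; 0.1145 1.0320 0.0659; -0.0294 0.0659 0.7447]  K=[0.4391 -0.0040 0.0452; 0.0741 0.4360 0.0527; -0.2101 -0.1104 0.5102]  nu=[1.4646, -2.8355, -1.0853]  x^+=[2.6182, 2.0805, -2.5265]  P^+=[0.0738 0.0005 -0.0057; 0.0005 0.2442 -0.0479; -0.0057 -0.0479 0.1870]
step 4: x^-=[2.6284, 2.7876, -2.9438]  P^-=[0.1324 0.0308 -0.0284; 0.0308 0.4328 -0.0728; -0.0284 -0.0728 0.4070]  S=[0.3266 0.1082 -0.0289; 0.1082 1.0088 0.0665; -0.0289 0.0665 0.7427]  K=[0.4292 -0.0039 0.0448; 0.0714 0.4244 0.0540; -0.2068 -0.1065 0.5086]  nu=[-4.9572, 0.3224, 3.3890]  x^+=[0.6511, 2.7534, -0.2292]  P^+=[0.0722 0.0005 -0.0054; 0.0005 0.2378 -0.0457; -0.0054 -0.0457 0.1858]
step 5: x^-=[0.7901, 3.0451, -0.8536]  P^-=[0.1310 0.0299 -0.0275; 0.0299 0.4257 -0.0697; -0.0275 -0.0697 0.4053]  S=[0.3247 0.1062 -0.0287; 0.1062 1.0012 0.0672; -0.0287 0.0672 0.7424]  K=[0.4268 -0.0040 0.0448; 0.0702 0.4205 0.0548; -0.2057 -0.1049 0.5082]  nu=[1.9391, -3.6568, -1.0070]  x^+=[1.5873, 1.5883, -1.3804]  P^+=[0.0718 0.0005 -0.0052; 0.0005 0.2357 -0.0448; -0.0052 -0.0448 0.1854]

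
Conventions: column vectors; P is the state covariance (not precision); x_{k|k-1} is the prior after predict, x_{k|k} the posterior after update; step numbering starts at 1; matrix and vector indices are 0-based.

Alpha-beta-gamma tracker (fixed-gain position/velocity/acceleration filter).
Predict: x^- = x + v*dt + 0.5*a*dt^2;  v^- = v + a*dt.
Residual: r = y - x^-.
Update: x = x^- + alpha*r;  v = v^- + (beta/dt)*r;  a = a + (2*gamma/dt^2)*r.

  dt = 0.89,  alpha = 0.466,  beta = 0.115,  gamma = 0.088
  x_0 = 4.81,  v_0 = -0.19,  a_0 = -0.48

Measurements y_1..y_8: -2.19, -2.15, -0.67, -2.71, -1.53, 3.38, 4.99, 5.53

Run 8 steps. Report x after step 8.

step 1: x_pred=4.4508  r=-6.6408  x^+=1.3562  v^+=-1.4753  a^+=-1.9555
step 2: x_pred=-0.7313  r=-1.4187  x^+=-1.3924  v^+=-3.3990  a^+=-2.2708
step 3: x_pred=-5.3169  r=4.6469  x^+=-3.1514  v^+=-4.8196  a^+=-1.2383
step 4: x_pred=-7.9313  r=5.2213  x^+=-5.4982  v^+=-5.2470  a^+=-0.0781
step 5: x_pred=-10.1989  r=8.6689  x^+=-6.1592  v^+=-4.1964  a^+=1.8481
step 6: x_pred=-9.1620  r=12.5420  x^+=-3.3174  v^+=-0.9310  a^+=4.6348
step 7: x_pred=-2.3104  r=7.3004  x^+=1.0916  v^+=4.1373  a^+=6.2569
step 8: x_pred=7.2519  r=-1.7219  x^+=6.4495  v^+=9.4835  a^+=5.8743

x_post = 6.4495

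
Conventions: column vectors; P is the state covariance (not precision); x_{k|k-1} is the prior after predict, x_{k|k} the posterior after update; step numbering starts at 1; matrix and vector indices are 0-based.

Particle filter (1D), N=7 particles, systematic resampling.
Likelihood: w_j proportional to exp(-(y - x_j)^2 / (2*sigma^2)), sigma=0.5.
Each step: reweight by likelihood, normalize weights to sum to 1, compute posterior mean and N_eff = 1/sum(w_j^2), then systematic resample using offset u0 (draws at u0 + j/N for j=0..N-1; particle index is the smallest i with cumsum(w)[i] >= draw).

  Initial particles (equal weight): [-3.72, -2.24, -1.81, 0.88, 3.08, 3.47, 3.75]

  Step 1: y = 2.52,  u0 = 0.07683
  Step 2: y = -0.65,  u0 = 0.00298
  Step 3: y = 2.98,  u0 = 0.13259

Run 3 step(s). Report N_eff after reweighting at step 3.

N_eff = 7.0000

step 1: w=[0.0000, 0.0000, 0.0000, 0.0061, 0.7105, 0.2188, 0.0645]  mean=3.1951  Neff=1.7956  idx=[4, 4, 4, 4, 4, 5, 5]
step 2: w=[0.1998, 0.1998, 0.1998, 0.1998, 0.1998, 0.0004, 0.0004]  mean=3.0803  Neff=5.0088  idx=[0, 0, 1, 2, 2, 3, 4]
step 3: w=[0.1429, 0.1429, 0.1429, 0.1429, 0.1429, 0.1429, 0.1429]  mean=3.0800  Neff=7.0000  idx=[0, 1, 2, 3, 4, 5, 6]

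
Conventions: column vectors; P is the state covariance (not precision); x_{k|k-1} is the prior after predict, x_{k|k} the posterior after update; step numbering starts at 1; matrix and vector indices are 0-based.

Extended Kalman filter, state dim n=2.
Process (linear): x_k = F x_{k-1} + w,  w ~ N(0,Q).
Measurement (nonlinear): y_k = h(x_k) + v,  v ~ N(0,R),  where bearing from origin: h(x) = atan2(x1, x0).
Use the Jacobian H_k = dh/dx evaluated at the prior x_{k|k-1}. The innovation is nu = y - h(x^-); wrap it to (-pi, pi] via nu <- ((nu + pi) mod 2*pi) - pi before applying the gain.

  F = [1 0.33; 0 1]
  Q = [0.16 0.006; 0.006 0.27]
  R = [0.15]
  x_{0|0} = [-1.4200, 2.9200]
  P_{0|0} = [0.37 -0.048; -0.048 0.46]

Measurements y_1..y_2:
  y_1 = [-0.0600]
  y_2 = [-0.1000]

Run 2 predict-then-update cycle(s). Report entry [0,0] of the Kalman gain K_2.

step 1: x^-=[-0.4564, 2.9200]  P^-=[0.5484 0.1098; 0.1098 0.7300]  H_jac=[-0.3343 -0.0523]  S=[0.2171]  K=[-0.8708; -0.3447]  nu=[-1.7858]  x^+=[1.0988, 3.5357]  P^+=[0.3838 0.0446; 0.0446 0.7042]
step 2: x^-=[2.2655, 3.5357]  P^-=[0.6499 0.2830; 0.2830 0.9742]  H_jac=[-0.2005 0.1285]  S=[0.1776]  K=[-0.5289; 0.3852]  nu=[-1.1009]  x^+=[2.8478, 3.1116]  P^+=[0.6002 0.3192; 0.3192 0.9478]

K[0,0] = -0.5289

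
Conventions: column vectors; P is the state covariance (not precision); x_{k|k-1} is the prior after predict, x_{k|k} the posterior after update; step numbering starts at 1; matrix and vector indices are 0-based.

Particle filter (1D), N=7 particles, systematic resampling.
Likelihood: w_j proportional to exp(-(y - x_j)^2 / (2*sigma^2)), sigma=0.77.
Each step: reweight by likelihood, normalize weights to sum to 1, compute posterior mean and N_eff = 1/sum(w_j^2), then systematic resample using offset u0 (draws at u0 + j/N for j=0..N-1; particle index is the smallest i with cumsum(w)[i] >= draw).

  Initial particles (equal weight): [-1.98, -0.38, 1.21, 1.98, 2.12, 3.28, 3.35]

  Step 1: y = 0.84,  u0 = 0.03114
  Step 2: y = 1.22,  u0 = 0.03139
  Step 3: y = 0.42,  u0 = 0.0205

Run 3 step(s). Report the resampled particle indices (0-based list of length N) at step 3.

resampled_idx = [0, 1, 1, 2, 3, 4, 5]

step 1: w=[0.0007, 0.1607, 0.5022, 0.1884, 0.1416, 0.0037, 0.0028]  mean=1.2399  Neff=2.9979  idx=[1, 2, 2, 2, 2, 3, 4]
step 2: w=[0.0221, 0.1910, 0.1910, 0.1910, 0.1910, 0.1174, 0.0965]  mean=1.3531  Neff=5.8987  idx=[1, 1, 2, 3, 4, 4, 5]
step 3: w=[0.1608, 0.1608, 0.1608, 0.1608, 0.1608, 0.1608, 0.0350]  mean=1.2369  Neff=6.3923  idx=[0, 1, 1, 2, 3, 4, 5]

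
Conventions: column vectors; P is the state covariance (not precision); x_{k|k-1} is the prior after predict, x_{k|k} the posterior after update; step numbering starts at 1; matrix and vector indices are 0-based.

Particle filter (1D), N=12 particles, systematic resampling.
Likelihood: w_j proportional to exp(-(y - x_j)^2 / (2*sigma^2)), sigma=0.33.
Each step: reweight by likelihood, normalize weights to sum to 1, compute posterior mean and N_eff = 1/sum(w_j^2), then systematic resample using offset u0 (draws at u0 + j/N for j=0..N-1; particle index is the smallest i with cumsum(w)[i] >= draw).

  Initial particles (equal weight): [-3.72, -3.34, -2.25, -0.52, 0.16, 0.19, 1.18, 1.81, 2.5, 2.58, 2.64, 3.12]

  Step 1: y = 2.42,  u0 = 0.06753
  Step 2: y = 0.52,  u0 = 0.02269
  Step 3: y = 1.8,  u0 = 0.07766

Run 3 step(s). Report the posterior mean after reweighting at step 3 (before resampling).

step 1: w=[0.0000, 0.0000, 0.0000, 0.0000, 0.0000, 0.0000, 0.0003, 0.0614, 0.3294, 0.3016, 0.2716, 0.0358]  mean=2.5415  Neff=3.5941  idx=[8, 8, 8, 8, 9, 9, 9, 9, 10, 10, 10, 11]
step 2: w=[0.1952, 0.1952, 0.1952, 0.1952, 0.0443, 0.0443, 0.0443, 0.0443, 0.0140, 0.0140, 0.0140, 0.0000]  mean=2.5200  Neff=6.2153  idx=[0, 0, 0, 1, 1, 2, 2, 3, 3, 3, 5, 7]
step 3: w=[0.0896, 0.0896, 0.0896, 0.0896, 0.0896, 0.0896, 0.0896, 0.0896, 0.0896, 0.0896, 0.0520, 0.0520]  mean=2.5083  Neff=11.6705  idx=[0, 1, 2, 3, 4, 5, 6, 7, 8, 9, 10, 11]

post_mean = 2.5083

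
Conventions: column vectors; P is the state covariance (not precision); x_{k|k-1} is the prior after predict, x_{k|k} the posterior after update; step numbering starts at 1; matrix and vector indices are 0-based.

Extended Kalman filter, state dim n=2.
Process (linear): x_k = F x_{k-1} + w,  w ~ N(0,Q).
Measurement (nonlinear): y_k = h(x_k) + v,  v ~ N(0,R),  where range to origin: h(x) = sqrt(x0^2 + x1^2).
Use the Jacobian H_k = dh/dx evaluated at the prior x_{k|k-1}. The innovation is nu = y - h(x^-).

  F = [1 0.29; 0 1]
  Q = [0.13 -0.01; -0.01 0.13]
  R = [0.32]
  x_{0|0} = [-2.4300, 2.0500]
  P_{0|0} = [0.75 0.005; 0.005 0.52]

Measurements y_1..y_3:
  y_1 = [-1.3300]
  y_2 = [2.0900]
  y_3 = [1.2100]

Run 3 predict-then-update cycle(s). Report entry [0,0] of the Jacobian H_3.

step 1: x^-=[-1.8355, 2.0500]  P^-=[0.9266 0.1458; 0.1458 0.6500]  H_jac=[-0.6671 0.7450]  S=[0.9482]  K=[-0.5373; 0.4082]  nu=[-4.0816]  x^+=[0.3577, 0.3841]  P^+=[0.6529 0.3537; 0.3537 0.4920]
step 2: x^-=[0.4691, 0.3841]  P^-=[1.0294 0.4864; 0.4864 0.6220]  H_jac=[0.7737 0.6335]  S=[1.6628]  K=[0.6643; 0.4633]  nu=[1.4837]  x^+=[1.4548, 1.0715]  P^+=[0.2955 -0.0254; -0.0254 0.2651]
step 3: x^-=[1.7655, 1.0715]  P^-=[0.4331 0.0415; 0.0415 0.3951]  H_jac=[0.8549 0.5188]  S=[0.7797]  K=[0.5025; 0.3084]  nu=[-0.8553]  x^+=[1.3358, 0.8078]  P^+=[0.2362 -0.0793; -0.0793 0.3209]

H_jac[0,0] = 0.8549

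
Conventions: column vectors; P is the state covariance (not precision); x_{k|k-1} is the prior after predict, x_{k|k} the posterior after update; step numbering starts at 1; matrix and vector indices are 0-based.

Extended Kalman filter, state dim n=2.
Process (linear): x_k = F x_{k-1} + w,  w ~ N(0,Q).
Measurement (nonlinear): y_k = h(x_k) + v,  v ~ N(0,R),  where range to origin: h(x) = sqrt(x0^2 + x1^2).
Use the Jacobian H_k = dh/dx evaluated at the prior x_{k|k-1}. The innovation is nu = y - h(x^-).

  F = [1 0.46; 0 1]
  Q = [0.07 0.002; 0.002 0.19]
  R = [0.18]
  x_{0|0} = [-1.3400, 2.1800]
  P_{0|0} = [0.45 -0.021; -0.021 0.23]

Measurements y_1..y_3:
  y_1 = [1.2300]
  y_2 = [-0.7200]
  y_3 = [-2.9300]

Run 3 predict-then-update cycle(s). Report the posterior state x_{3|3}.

step 1: x^-=[-0.3372, 2.1800]  P^-=[0.5493 0.0868; 0.0868 0.4200]  H_jac=[-0.1529 0.9882]  S=[0.5768]  K=[0.0031; 0.6966]  nu=[-0.9759]  x^+=[-0.3403, 1.5002]  P^+=[0.5493 0.0855; 0.0855 0.1401]
step 2: x^-=[0.3498, 1.5002]  P^-=[0.7277 0.1520; 0.1520 0.3301]  H_jac=[0.2271 0.9739]  S=[0.5978]  K=[0.5240; 0.5955]  nu=[-2.2604]  x^+=[-0.8347, 0.1541]  P^+=[0.5635 -0.0346; -0.0346 0.1181]
step 3: x^-=[-0.7638, 0.1541]  P^-=[0.6267 0.0218; 0.0218 0.3081]  H_jac=[-0.9802 0.1978]  S=[0.7858]  K=[-0.7763; 0.0504]  nu=[-3.7092]  x^+=[2.1157, -0.0328]  P^+=[0.1532 0.0525; 0.0525 0.3061]

x_post = [2.1157, -0.0328]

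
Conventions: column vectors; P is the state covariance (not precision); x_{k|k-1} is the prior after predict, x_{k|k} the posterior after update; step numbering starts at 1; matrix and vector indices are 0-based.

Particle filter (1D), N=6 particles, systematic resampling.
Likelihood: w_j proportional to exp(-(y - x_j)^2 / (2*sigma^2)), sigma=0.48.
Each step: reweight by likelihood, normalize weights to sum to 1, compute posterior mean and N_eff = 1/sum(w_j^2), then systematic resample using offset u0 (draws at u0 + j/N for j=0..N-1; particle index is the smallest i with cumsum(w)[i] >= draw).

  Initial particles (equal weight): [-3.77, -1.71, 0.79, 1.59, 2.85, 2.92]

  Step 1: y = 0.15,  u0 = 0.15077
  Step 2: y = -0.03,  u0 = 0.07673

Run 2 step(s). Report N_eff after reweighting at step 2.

N_eff = 5.0288

step 1: w=[0.0000, 0.0013, 0.9724, 0.0263, 0.0000, 0.0000]  mean=0.8078  Neff=1.0567  idx=[2, 2, 2, 2, 2, 3]
step 2: w=[0.1994, 0.1994, 0.1994, 0.1994, 0.1994, 0.0029]  mean=0.7923  Neff=5.0288  idx=[0, 1, 2, 2, 3, 4]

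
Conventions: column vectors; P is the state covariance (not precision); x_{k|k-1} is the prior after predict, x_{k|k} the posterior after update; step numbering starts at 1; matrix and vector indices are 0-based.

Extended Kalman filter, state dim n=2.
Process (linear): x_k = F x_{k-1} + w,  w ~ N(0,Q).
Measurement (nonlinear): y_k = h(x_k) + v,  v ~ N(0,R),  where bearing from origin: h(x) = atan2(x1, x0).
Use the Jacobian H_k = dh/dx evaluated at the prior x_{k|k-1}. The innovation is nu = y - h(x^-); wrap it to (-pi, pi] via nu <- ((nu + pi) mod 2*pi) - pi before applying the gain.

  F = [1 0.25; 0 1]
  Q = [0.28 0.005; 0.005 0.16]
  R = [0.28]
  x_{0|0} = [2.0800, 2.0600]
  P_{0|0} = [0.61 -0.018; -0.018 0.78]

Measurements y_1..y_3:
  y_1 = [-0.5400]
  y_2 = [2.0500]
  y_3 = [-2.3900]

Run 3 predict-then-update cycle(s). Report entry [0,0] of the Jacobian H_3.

step 1: x^-=[2.5950, 2.0600]  P^-=[0.9298 0.1820; 0.1820 0.9400]  H_jac=[-0.1877 0.2364]  S=[0.3491]  K=[-0.3765; 0.5386]  nu=[-1.2110]  x^+=[3.0509, 1.4077]  P^+=[0.8803 0.2528; 0.2528 0.8387]
step 2: x^-=[3.4029, 1.4077]  P^-=[1.3391 0.4675; 0.4675 0.9987]  H_jac=[-0.1038 0.2509]  S=[0.3330]  K=[-0.0652; 0.6069]  nu=[1.6578]  x^+=[3.2948, 2.4138]  P^+=[1.3377 0.4807; 0.4807 0.8761]
step 3: x^-=[3.8983, 2.4138]  P^-=[1.9127 0.7047; 0.7047 1.0361]  H_jac=[-0.1148 0.1854]  S=[0.3108]  K=[-0.2862; 0.3578]  nu=[-2.9444]  x^+=[4.7409, 1.3604]  P^+=[1.8873 0.7365; 0.7365 0.9963]

H_jac[0,0] = -0.1148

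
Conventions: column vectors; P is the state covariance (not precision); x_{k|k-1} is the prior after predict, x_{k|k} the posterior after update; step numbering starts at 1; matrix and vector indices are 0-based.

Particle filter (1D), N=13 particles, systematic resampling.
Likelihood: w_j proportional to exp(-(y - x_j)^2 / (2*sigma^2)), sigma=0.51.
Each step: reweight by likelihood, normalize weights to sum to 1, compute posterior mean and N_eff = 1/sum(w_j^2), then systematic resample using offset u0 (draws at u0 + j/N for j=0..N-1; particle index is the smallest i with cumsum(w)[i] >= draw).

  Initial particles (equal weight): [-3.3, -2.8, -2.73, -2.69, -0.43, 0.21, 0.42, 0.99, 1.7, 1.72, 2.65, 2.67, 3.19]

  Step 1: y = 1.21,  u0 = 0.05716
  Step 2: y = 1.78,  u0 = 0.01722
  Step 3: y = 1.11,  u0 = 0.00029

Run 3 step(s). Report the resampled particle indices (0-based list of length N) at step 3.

resampled_idx = [0, 0, 1, 1, 2, 3, 4, 6, 7, 8, 9, 10, 11]

step 1: w=[0.0000, 0.0000, 0.0000, 0.0000, 0.0022, 0.0555, 0.1143, 0.3455, 0.2390, 0.2300, 0.0070, 0.0063, 0.0002]  mean=1.2389  Neff=4.0706  idx=[5, 6, 7, 7, 7, 7, 8, 8, 8, 8, 9, 9, 9]
step 2: w=[0.0011, 0.0035, 0.0369, 0.0369, 0.0369, 0.0369, 0.1209, 0.1209, 0.1209, 0.1209, 0.1215, 0.1215, 0.1215]  mean=1.5965  Neff=9.2443  idx=[2, 4, 6, 6, 7, 8, 8, 9, 9, 10, 11, 11, 12]
step 3: w=[0.1299, 0.1299, 0.0684, 0.0684, 0.0684, 0.0684, 0.0684, 0.0684, 0.0684, 0.0653, 0.0653, 0.0653, 0.0653]  mean=1.5207  Neff=11.9635  idx=[0, 0, 1, 1, 2, 3, 4, 6, 7, 8, 9, 10, 11]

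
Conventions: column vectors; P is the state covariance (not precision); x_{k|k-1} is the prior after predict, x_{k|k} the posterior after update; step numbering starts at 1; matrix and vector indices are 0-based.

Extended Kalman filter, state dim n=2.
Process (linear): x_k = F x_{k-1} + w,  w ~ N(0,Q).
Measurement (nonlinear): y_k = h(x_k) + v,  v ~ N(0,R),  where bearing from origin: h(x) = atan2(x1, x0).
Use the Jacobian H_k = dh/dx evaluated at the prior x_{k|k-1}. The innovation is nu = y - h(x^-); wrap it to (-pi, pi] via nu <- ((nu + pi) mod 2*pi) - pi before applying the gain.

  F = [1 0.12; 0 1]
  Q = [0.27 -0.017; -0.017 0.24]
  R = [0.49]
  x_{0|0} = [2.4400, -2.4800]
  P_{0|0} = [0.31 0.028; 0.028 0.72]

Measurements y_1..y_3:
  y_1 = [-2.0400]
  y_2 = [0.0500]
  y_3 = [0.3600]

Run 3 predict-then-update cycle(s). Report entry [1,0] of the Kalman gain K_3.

step 1: x^-=[2.1424, -2.4800]  P^-=[0.5971 0.0974; 0.0974 0.9600]  H_jac=[0.2309 0.1995]  S=[0.5690]  K=[0.2764; 0.3761]  nu=[-1.1817]  x^+=[1.8157, -2.9244]  P^+=[0.5536 0.0382; 0.0382 0.8795]
step 2: x^-=[1.4648, -2.9244]  P^-=[0.8454 0.1268; 0.1268 1.1195]  H_jac=[0.2734 0.1369]  S=[0.5837]  K=[0.4257; 0.3220]  nu=[1.1564]  x^+=[1.9571, -2.5520]  P^+=[0.7397 0.0468; 0.0468 1.0590]
step 3: x^-=[1.6509, -2.5520]  P^-=[1.0361 0.1569; 0.1569 1.2990]  H_jac=[0.2762 0.1787]  S=[0.6260]  K=[0.5020; 0.4400]  nu=[1.3566]  x^+=[2.3319, -1.9551]  P^+=[0.8784 0.0186; 0.0186 1.1778]

K[1,0] = 0.4400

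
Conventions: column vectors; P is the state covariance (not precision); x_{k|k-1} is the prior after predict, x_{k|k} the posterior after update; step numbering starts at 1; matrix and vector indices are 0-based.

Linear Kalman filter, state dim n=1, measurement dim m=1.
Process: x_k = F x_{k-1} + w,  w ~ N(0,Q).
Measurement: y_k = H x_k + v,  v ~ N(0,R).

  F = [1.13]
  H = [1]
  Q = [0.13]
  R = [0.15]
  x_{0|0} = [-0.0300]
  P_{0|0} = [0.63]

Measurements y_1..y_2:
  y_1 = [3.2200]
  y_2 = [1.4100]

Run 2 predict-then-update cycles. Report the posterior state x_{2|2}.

step 1: x^-=[-0.0339]  P^-=[0.9344]  S=[1.0844]  K=[0.8617]  nu=[3.2539]  x^+=[2.7699]  P^+=[0.1293]
step 2: x^-=[3.1300]  P^-=[0.2950]  S=[0.4450]  K=[0.6630]  nu=[-1.7200]  x^+=[1.9897]  P^+=[0.0994]

x_post = [1.9897]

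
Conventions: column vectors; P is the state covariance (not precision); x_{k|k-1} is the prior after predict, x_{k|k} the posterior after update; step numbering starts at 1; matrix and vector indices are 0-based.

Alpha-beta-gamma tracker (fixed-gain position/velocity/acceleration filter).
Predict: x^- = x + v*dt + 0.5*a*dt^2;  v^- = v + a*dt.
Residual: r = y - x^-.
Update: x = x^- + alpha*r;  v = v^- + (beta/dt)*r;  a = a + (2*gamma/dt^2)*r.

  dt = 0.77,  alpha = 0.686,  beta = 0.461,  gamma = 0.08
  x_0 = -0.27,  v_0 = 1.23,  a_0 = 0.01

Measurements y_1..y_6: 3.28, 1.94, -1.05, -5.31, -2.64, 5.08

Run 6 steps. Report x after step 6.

step 1: x_pred=0.6801  r=2.5999  x^+=2.4636  v^+=2.7943  a^+=0.7116
step 2: x_pred=4.8262  r=-2.8862  x^+=2.8463  v^+=1.6143  a^+=-0.0672
step 3: x_pred=4.0693  r=-5.1193  x^+=0.5575  v^+=-1.5024  a^+=-1.4487
step 4: x_pred=-1.0289  r=-4.2811  x^+=-3.9657  v^+=-5.1811  a^+=-2.6040
step 5: x_pred=-8.7271  r=6.0871  x^+=-4.5514  v^+=-3.5418  a^+=-0.9614
step 6: x_pred=-7.5636  r=12.6436  x^+=1.1099  v^+=3.2876  a^+=2.4506

x_post = 1.1099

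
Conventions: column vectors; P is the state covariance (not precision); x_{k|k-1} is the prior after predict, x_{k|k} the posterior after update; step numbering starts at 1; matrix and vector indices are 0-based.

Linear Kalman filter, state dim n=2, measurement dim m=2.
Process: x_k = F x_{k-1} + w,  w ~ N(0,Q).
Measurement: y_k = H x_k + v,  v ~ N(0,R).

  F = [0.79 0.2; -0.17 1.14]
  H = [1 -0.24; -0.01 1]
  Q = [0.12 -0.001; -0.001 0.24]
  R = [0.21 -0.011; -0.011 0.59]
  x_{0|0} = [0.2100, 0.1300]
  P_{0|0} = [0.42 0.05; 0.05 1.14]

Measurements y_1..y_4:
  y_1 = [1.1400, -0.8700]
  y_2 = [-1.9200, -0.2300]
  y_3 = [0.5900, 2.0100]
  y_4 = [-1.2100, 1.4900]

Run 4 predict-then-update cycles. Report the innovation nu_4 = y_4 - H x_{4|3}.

step 1: x^-=[0.1919, 0.1125]  P^-=[0.4435 0.2458; 0.2458 1.7143]  S=[0.6343 -0.1804; -0.1804 2.2994]  K=[0.6506 0.1560; -0.0504 0.7405]  nu=[0.9751, -0.9806]  x^+=[0.6733, -0.6628]  P^+=[0.1557 0.0865; 0.0865 0.4383]
step 2: x^-=[0.3994, -0.8700]  P^-=[0.2620 0.1530; 0.1530 0.7806]  S=[0.4436 -0.0476; -0.0476 1.3676]  K=[0.5217 0.1281; -0.0164 0.5691]  nu=[-2.5282, 0.6440]  x^+=[-0.8371, -0.4620]  P^+=[0.1252 0.0711; 0.0711 0.3367]
step 3: x^-=[-0.7537, -0.3844]  P^-=[0.2341 0.1206; 0.1206 0.6536]  S=[0.4239 -0.0494; -0.0494 1.2412]  K=[0.4974 0.1150; -0.0246 0.5246]  nu=[1.2514, 2.3869]  x^+=[0.1433, 0.8371]  P^+=[0.1184 0.0636; 0.0636 0.3104]
step 4: x^-=[0.2806, 0.9299]  P^-=[0.2264 0.1090; 0.1090 0.6222]  S=[0.4200 -0.0534; -0.0534 1.2101]  K=[0.4908 0.1098; -0.0311 0.5119]  nu=[-1.2674, 0.5629]  x^+=[-0.2797, 1.2574]  P^+=[0.1164 0.0606; 0.0606 0.3030]

innov = [-1.2674, 0.5629]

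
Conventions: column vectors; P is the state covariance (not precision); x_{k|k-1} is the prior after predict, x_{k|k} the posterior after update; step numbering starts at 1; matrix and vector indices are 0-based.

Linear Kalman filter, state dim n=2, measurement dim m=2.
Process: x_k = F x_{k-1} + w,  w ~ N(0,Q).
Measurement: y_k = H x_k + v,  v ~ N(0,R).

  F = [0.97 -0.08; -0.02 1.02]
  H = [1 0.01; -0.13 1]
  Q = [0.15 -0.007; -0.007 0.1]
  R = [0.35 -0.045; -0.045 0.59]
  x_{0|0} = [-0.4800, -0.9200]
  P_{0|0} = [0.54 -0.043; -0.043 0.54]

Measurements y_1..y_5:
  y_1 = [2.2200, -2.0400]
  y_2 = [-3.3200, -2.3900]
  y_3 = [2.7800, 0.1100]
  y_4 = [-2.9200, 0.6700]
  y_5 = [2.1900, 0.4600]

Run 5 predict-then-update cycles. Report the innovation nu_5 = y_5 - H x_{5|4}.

step 1: x^-=[-0.3920, -0.9288]  P^-=[0.6682 -0.1042; -0.1042 0.6638]  S=[1.0162 -0.2292; -0.2292 1.2922]  K=[0.6492 -0.0327; 0.0232 0.5283]  nu=[2.6213, -1.1622]  x^+=[1.3476, -1.4819]  P^+=[0.2289 -0.0187; -0.0187 0.3082]
step 2: x^-=[1.4257, -1.5385]  P^-=[0.3702 -0.0552; -0.0552 0.4215]  S=[0.7192 -0.1440; -0.1440 1.0321]  K=[0.5082 -0.0292; 0.0127 0.4171]  nu=[-4.7304, -0.6662]  x^+=[-0.9587, -1.8764]  P^+=[0.1793 -0.0168; -0.0168 0.2434]
step 3: x^-=[-0.7799, -1.8948]  P^-=[0.3229 -0.0469; -0.0469 0.3539]  S=[0.6720 -0.1303; -0.1303 0.9616]  K=[0.4743 -0.0282; 0.0082 0.3755]  nu=[3.5788, 1.9034]  x^+=[0.8641, -1.1505]  P^+=[0.1675 -0.0162; -0.0162 0.2191]
step 4: x^-=[0.9302, -1.1908]  P^-=[0.3115 -0.0442; -0.0442 0.3287]  S=[0.6606 -0.1263; -0.1263 0.9354]  K=[0.4655 -0.0277; 0.0066 0.3584]  nu=[-3.8383, 1.9817]  x^+=[-0.9114, -0.5060]  P^+=[0.1643 -0.0159; -0.0159 0.2091]
step 5: x^-=[-0.8436, -0.4979]  P^-=[0.3084 -0.0430; -0.0430 0.3182]  S=[0.6576 -0.1249; -0.1249 0.9246]  K=[0.4632 -0.0273; 0.0061 0.3511]  nu=[3.0386, 0.8482]  x^+=[0.5406, -0.1816]  P^+=[0.1635 -0.0157; -0.0157 0.2048]

innov = [3.0386, 0.8482]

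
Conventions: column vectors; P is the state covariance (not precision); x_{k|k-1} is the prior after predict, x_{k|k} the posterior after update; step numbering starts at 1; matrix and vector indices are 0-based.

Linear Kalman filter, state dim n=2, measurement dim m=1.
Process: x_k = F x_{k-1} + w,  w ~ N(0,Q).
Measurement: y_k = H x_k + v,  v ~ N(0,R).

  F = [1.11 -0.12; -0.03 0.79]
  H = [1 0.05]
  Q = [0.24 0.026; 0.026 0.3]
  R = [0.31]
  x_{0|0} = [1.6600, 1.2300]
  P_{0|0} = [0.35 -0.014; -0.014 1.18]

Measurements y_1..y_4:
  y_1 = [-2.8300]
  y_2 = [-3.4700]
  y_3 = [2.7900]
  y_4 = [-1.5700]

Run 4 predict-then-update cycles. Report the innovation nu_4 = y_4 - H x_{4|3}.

step 1: x^-=[1.6950, 0.9219]  P^-=[0.6920 -0.1098; -0.1098 1.0374]  S=[0.9936]  K=[0.6909; -0.0584]  nu=[-4.5711]  x^+=[-1.4632, 1.1886]  P^+=[0.2177 -0.0698; -0.0698 1.0340]
step 2: x^-=[-1.7668, 0.9829]  P^-=[0.5417 -0.1407; -0.1407 0.9488]  S=[0.8400]  K=[0.6365; -0.1111]  nu=[-1.7523]  x^+=[-2.8822, 1.1775]  P^+=[0.2014 -0.0814; -0.0814 0.9385]
step 3: x^-=[-3.3405, 1.0167]  P^-=[0.5233 -0.1413; -0.1413 0.8897]  S=[0.8214]  K=[0.6285; -0.1179]  nu=[6.0797]  x^+=[0.4805, 0.3001]  P^+=[0.1989 -0.0805; -0.0805 0.8783]
step 4: x^-=[0.4973, 0.2227]  P^-=[0.5191 -0.1347; -0.1347 0.8522]  S=[0.8177]  K=[0.6265; -0.1127]  nu=[-2.0785]  x^+=[-0.8049, 0.4568]  P^+=[0.1981 -0.0770; -0.0770 0.8418]

innov = [-2.0785]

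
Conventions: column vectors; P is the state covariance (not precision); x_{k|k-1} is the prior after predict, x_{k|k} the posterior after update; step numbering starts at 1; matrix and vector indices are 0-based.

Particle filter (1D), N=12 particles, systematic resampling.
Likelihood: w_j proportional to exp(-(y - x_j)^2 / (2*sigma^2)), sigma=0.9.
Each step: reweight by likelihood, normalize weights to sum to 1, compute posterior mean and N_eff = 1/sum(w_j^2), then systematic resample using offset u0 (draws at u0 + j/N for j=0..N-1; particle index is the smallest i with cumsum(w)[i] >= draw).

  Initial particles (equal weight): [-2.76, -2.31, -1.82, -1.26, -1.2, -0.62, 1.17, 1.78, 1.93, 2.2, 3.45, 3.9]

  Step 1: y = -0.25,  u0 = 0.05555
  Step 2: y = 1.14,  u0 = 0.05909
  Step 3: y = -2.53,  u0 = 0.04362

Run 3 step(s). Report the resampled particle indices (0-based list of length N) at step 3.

step 1: w=[0.0074, 0.0262, 0.0785, 0.1916, 0.2060, 0.3305, 0.1036, 0.0283, 0.0191, 0.0088, 0.0001, 0.0000]  mean=-0.6891  Neff=4.8259  idx=[2, 3, 3, 4, 4, 4, 5, 5, 5, 5, 6, 8]
step 2: w=[0.0018, 0.0117, 0.0117, 0.0140, 0.0140, 0.0140, 0.0607, 0.0607, 0.0607, 0.0607, 0.4105, 0.2794]  mean=0.7858  Neff=3.8137  idx=[5, 7, 8, 9, 10, 10, 10, 10, 11, 11, 11, 11]
step 3: w=[0.5147, 0.1613, 0.1613, 0.1613, 0.0003, 0.0003, 0.0003, 0.0003, 0.0000, 0.0000, 0.0000, 0.0000]  mean=-0.9161  Neff=2.9158  idx=[0, 0, 0, 0, 0, 0, 1, 1, 2, 2, 3, 3]

resampled_idx = [0, 0, 0, 0, 0, 0, 1, 1, 2, 2, 3, 3]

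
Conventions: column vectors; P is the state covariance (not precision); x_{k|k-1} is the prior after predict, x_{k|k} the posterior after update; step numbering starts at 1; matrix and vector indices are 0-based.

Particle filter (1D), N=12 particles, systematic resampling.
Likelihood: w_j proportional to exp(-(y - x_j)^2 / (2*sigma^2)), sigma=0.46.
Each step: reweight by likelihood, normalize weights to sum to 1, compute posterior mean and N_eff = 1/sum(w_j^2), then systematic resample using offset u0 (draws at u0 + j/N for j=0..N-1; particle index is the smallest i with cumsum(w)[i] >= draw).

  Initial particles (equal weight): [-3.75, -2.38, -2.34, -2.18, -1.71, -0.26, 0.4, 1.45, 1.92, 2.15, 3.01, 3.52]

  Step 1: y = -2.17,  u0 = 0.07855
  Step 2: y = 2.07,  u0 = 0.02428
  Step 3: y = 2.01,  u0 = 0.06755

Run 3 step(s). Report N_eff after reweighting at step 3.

step 1: w=[0.0008, 0.2616, 0.2712, 0.2903, 0.1761, 0.0001, 0.0000, 0.0000, 0.0000, 0.0000, 0.0000, 0.0000]  mean=-2.1941  Neff=3.8874  idx=[1, 1, 1, 2, 2, 2, 3, 3, 3, 4, 4, 4]
step 2: w=[0.0000, 0.0000, 0.0000, 0.0000, 0.0000, 0.0000, 0.0000, 0.0000, 0.0000, 0.3333, 0.3333, 0.3333]  mean=-1.7101  Neff=3.0008  idx=[9, 9, 9, 9, 10, 10, 10, 10, 11, 11, 11, 11]
step 3: w=[0.0833, 0.0833, 0.0833, 0.0833, 0.0833, 0.0833, 0.0833, 0.0833, 0.0833, 0.0833, 0.0833, 0.0833]  mean=-1.7100  Neff=12.0000  idx=[0, 1, 2, 3, 4, 5, 6, 7, 8, 9, 10, 11]

N_eff = 12.0000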